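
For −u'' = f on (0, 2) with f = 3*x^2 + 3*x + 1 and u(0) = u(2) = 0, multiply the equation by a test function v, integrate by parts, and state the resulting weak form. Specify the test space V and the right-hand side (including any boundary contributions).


V = H^1_0(0, 2) (so v(0) = v(2) = 0); weak form: ∫_0^2 u'v' dx = ∫_0^2 (3*x^2 + 3*x + 1) v dx for all v ∈ V.

Multiply both sides by a test function v and integrate from 0 to 2:
  ∫_0^2 −u''(x) v(x) dx = ∫_0^2 f(x) v(x) dx.
Integrate the LHS by parts once:
  ∫_0^2 −u'' v dx = −[u'(x) v(x)]_0^2 + ∫_0^2 u'(x) v'(x) dx.
Thus ∫_0^2 u'(x) v'(x) dx = ∫_0^2 f(x) v(x) dx + [u'(x) v(x)]_0^2.
Choose V so that boundary terms are either known or forced to vanish.
u is Dirichlet: u(0) = u(2) = 0. Let V = H^1_0(0, 2); then v(0) = v(2) = 0, and [u' v]_0^2 = 0.
Weak formulation: find u (satisfying any essential BC) such that ∫_0^2 u'(x) v'(x) dx = ∫_0^2 f v dx for all v ∈ V.
Substituting f(x) = 3*x^2 + 3*x + 1, the right-hand side is ∫_0^2 (3*x^2 + 3*x + 1) v dx.


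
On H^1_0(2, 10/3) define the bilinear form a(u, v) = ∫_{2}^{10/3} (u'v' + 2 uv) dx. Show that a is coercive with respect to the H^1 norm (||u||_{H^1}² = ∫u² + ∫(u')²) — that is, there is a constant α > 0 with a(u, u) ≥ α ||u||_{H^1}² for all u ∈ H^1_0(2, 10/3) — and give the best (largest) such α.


α = 1

Coercivity of a(·,·) on H^1_0(2, 10/3) means a(u, u) ≥ α ||u||_{H^1}² for every u ∈ H^1_0.
The interval has length L = 4/3, and Poincaré/coercivity depend only on L. Here a(u, u) = ∫(u')² + (2)·∫u².
Here c = 2 ≥ 1, so a(u,u) = ∫(u')² + c∫u² ≥ ∫(u')² + ∫u² = ||u||_{H^1}², i.e. α = 1 works. No larger α is possible: a(u,u) ≥ α||u||_{H^1}² means (1−α)∫(u')² ≥ (α−c)∫u², and for the modes u_n = sin(nπ(x−x₀)/L) (x₀ the left endpoint) one has ∫u_n²/∫(u_n')² = (L/(nπ))² → 0, so a(u_n,u_n)/||u_n||_{H^1}² → 1. Hence the optimal constant is α = 1.
Therefore α = 1.


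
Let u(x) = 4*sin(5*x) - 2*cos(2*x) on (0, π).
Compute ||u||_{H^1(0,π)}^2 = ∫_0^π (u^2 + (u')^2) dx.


||u||_{H^1(0,π)}^2 = -800/21 + 218*π

u'(x) = 4*sin(2*x) + 20*cos(5*x).
Expand u² and (u')² and integrate term by term on (0, π), using: for integers n ≥ 1, ∫_0^π sin²(nx) dx = ∫_0^π cos²(nx) dx = π/2; for n ≠ n', ∫_0^π sin(nx)sin(n'x) dx = ∫_0^π cos(nx)cos(n'x) dx = 0; and by product-to-sum, ∫_0^π sin(nx)cos(n'x) dx = ½∫_0^π [sin((n+n')x) + sin((n−n')x)] dx, which is 0 when n+n' is even and 2n/(n²−n'²) when n+n' is odd (it need not vanish on (0, π)).
  u² squared terms: (-2)²·∫cos(2x)² dx = 4·π/2 = 2*π;  (4)²·∫sin(5x)² dx = 16·π/2 = 8*π.
  u² cross terms: 2·(-2)·(4)·∫cos(2x)·sin(5x) dx = -16·(10/21) = -160/21.
  So ∫_0^π u² dx = 2*π + 8*π − 160/21 = -160/21 + 10*π.
  (u')² squared terms: (4)²·∫sin(2x)² dx = 16·π/2 = 8*π;  (20)²·∫cos(5x)² dx = 400·π/2 = 200*π.
  (u')² cross terms: 2·(4)·(20)·∫sin(2x)·cos(5x) dx = 160·(-4/21) = -640/21.
  So ∫_0^π (u')² dx = 8*π + 200*π − 640/21 = -640/21 + 208*π.
||u||_{H^1}^2 = (-160/21 + 10*π) + (-640/21 + 208*π) = -800/21 + 218*π.


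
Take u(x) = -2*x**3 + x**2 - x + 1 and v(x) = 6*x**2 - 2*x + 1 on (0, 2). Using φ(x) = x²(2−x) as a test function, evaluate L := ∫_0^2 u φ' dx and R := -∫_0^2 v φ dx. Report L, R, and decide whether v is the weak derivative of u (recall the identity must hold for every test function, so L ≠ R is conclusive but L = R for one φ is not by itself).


LHS = 164/15, RHS = -164/15. No, v is not the weak derivative of u.

u(x) = -2*x**3 + x**2 - x + 1, classical derivative u'(x) = -6*x**2 + 2*x - 1.
φ(x) = x²(2−x), so φ'(x) = x*(4 - 3*x).
Note φ(0) = φ(2) = 0, so the boundary term u·φ vanishes.
LHS = ∫_0^2 u(x) φ'(x) dx = ∫_0^2 (6*x^5 - 11*x^4 + 7*x^3 - 7*x^2 + 4*x) dx. Term by term:
  ∫_0^2 6*x^5 dx = 64;  ∫_0^2 -11*x^4 dx = -352/5;  ∫_0^2 7*x^3 dx = 28;
  ∫_0^2 -7*x^2 dx = -56/3;  ∫_0^2 4*x dx = 8.
Sum: 64 − 352/5 + 28 − 56/3 + 8 = 164/15.
So LHS = 164/15.
∫_0^2 v(x) φ(x) dx = ∫_0^2 (-6*x^5 + 14*x^4 - 5*x^3 + 2*x^2) dx. Term by term:
  ∫_0^2 -6*x^5 dx = -64;  ∫_0^2 14*x^4 dx = 448/5;  ∫_0^2 -5*x^3 dx = -20;
  ∫_0^2 2*x^2 dx = 16/3.
Sum: -64 + 448/5 − 20 + 16/3 = 164/15.
So RHS = -∫_0^2 v(x) φ(x) dx = -164/15.
LHS − RHS = 328/15 ≠ 0, so the identity fails.
(For a valid weak derivative the identity must hold for EVERY test function, in particular this one. The failure shows v is NOT the weak derivative of u.)
Correct weak derivative would be u'(x) = -6*x**2 + 2*x - 1.


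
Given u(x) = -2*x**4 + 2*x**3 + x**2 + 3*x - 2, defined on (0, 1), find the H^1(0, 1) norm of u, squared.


||u||_{H^1}^2 = 2237/126

The H^1 norm (squared) on an interval (0, L) is
  ||u||_{H^1}^2 = ∫_0^L u(x)^2 dx + ∫_0^L u'(x)^2 dx.
Compute u'(x) = -8*x**3 + 6*x**2 + 2*x + 3.
Then u(x)^2 = 4*x**8 - 8*x**7 - 8*x**5 + 21*x**4 - 2*x**3 + 5*x**2 - 12*x + 4 and u'(x)^2 = 64*x**6 - 96*x**5 + 4*x**4 - 24*x**3 + 40*x**2 + 12*x + 9.
Integrate each monomial from 0 to 1 using ∫_0^1 c·x^n dx = c·1^(n+1)/(n+1):
  ∫_0^1 u(x)^2 dx = ∫_0^1 (4*x^8 - 8*x^7 - 8*x^5 + 21*x^4 - 2*x^3 + 5*x^2 - 12*x + 4) dx. Term by term:
    ∫_0^1 4*x^8 dx = 4/9;  ∫_0^1 -8*x^7 dx = -1;  ∫_0^1 -8*x^5 dx = -4/3;
    ∫_0^1 21*x^4 dx = 21/5;  ∫_0^1 -2*x^3 dx = -1/2;  ∫_0^1 5*x^2 dx = 5/3;
    ∫_0^1 -12*x dx = -6;  ∫_0^1 4 dx = 4.
  Sum: 4/9 − 1 − 4/3 + 21/5 − 1/2 + 5/3 − 6 + 4 = 133/90.
  ∫_0^1 u'(x)^2 dx = ∫_0^1 (64*x^6 - 96*x^5 + 4*x^4 - 24*x^3 + 40*x^2 + 12*x + 9) dx. Term by term:
    ∫_0^1 64*x^6 dx = 64/7;  ∫_0^1 -96*x^5 dx = -16;  ∫_0^1 4*x^4 dx = 4/5;
    ∫_0^1 -24*x^3 dx = -6;  ∫_0^1 40*x^2 dx = 40/3;  ∫_0^1 12*x dx = 6;
    ∫_0^1 9 dx = 9.
  Sum: 64/7 − 16 + 4/5 − 6 + 40/3 + 6 + 9 = 1709/105.
Adding: ||u||_{H^1}^2 = 133/90 + 1709/105 = 2237/126.


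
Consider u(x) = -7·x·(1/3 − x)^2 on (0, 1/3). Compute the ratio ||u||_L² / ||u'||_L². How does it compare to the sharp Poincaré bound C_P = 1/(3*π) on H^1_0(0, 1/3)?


||u||_L² / ||u'||_L² = sqrt(14)/42 < C_P = 1/(3*π).

u(x) = -7·x·(1/3 − x)^2, so u'(x) = -21*x^2 + 28*x/3 - 7/9.
u(x) = -7·x·(1/3 − x)^2 vanishes at x = 0 and x = 1/3, so u ∈ H^1_0(0, 1/3). Differentiate via the product rule and integrate the resulting polynomials term by term.
  ∫_0^1/3 u² dx = ∫_0^1/3 (49*x^6 - 196*x^5/3 + 98*x^4/3 - 196*x^3/27 + 49*x^2/81) dx. Term by term:
    ∫_0^1/3 49*x^6 dx = 7/2187;  ∫_0^1/3 -196*x^5/3 dx = -98/6561;  ∫_0^1/3 98*x^4/3 dx = 98/3645;
    ∫_0^1/3 -196*x^3/27 dx = -49/2187;  ∫_0^1/3 49*x^2/81 dx = 49/6561.
  Sum: 7/2187 − 98/6561 + 98/3645 − 49/2187 + 49/6561 = 7/32805.
  ∫_0^1/3 (u')² dx = ∫_0^1/3 (441*x^4 - 392*x^3 + 1078*x^2/9 - 392*x/27 + 49/81) dx. Term by term:
    ∫_0^1/3 441*x^4 dx = 49/135;  ∫_0^1/3 -392*x^3 dx = -98/81;  ∫_0^1/3 1078*x^2/9 dx = 1078/729;
    ∫_0^1/3 -392*x/27 dx = -196/243;  ∫_0^1/3 49/81 dx = 49/243.
  Sum: 49/135 − 98/81 + 1078/729 − 196/243 + 49/243 = 98/3645.
∫_0^1/3 u² dx = 7/32805, so ||u||_L² = sqrt(35)/405.
∫_0^1/3 (u')² dx = 98/3645, so ||u'||_L² = 7*sqrt(10)/135.
Ratio ||u||_L² / ||u'||_L² = sqrt(14)/42.
Sharp Poincaré constant on H^1_0(0, 1/3) is C_P = L/π = 1/(3*π), achieved by sin(3*π·x).
A polynomial bump cannot attain the sharp Poincaré constant (only the first sine eigenfunction does), so the ratio is strictly less than C_P, consistent with ||u||_L² ≤ C_P ||u'||_L².


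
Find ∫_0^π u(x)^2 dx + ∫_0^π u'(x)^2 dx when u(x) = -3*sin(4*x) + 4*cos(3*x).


||u||_{H^1(0,π)}^2 = -1920/7 + 313*π/2

u'(x) = -12*sin(3*x) - 12*cos(4*x).
Expand u² and (u')² and integrate term by term on (0, π), using: for integers n ≥ 1, ∫_0^π sin²(nx) dx = ∫_0^π cos²(nx) dx = π/2; for n ≠ n', ∫_0^π sin(nx)sin(n'x) dx = ∫_0^π cos(nx)cos(n'x) dx = 0; and by product-to-sum, ∫_0^π sin(nx)cos(n'x) dx = ½∫_0^π [sin((n+n')x) + sin((n−n')x)] dx, which is 0 when n+n' is even and 2n/(n²−n'²) when n+n' is odd (it need not vanish on (0, π)).
  u² squared terms: (-3)²·∫sin(4x)² dx = 9·π/2 = 9*π/2;  (4)²·∫cos(3x)² dx = 16·π/2 = 8*π.
  u² cross terms: 2·(-3)·(4)·∫sin(4x)·cos(3x) dx = -24·(8/7) = -192/7.
  So ∫_0^π u² dx = 9*π/2 + 8*π − 192/7 = -192/7 + 25*π/2.
  (u')² squared terms: (-12)²·∫cos(4x)² dx = 144·π/2 = 72*π;  (-12)²·∫sin(3x)² dx = 144·π/2 = 72*π.
  (u')² cross terms: 2·(-12)·(-12)·∫cos(4x)·sin(3x) dx = 288·(-6/7) = -1728/7.
  So ∫_0^π (u')² dx = 72*π + 72*π − 1728/7 = -1728/7 + 144*π.
||u||_{H^1}^2 = (-192/7 + 25*π/2) + (-1728/7 + 144*π) = -1920/7 + 313*π/2.


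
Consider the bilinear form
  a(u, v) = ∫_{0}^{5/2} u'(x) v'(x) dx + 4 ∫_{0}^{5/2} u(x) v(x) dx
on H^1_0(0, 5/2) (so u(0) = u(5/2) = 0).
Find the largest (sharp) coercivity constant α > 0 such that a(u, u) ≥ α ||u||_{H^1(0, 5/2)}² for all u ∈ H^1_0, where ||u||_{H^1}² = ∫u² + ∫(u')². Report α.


α = 1

Coercivity of a(·,·) on H^1_0(0, 5/2) means a(u, u) ≥ α ||u||_{H^1}² for every u ∈ H^1_0.
The interval has length L = 5/2, and Poincaré/coercivity depend only on L. Here a(u, u) = ∫(u')² + (4)·∫u².
Here c = 4 ≥ 1, so a(u,u) = ∫(u')² + c∫u² ≥ ∫(u')² + ∫u² = ||u||_{H^1}², i.e. α = 1 works. No larger α is possible: a(u,u) ≥ α||u||_{H^1}² means (1−α)∫(u')² ≥ (α−c)∫u², and for the modes u_n = sin(nπ(x−x₀)/L) (x₀ the left endpoint) one has ∫u_n²/∫(u_n')² = (L/(nπ))² → 0, so a(u_n,u_n)/||u_n||_{H^1}² → 1. Hence the optimal constant is α = 1.
Therefore α = 1.


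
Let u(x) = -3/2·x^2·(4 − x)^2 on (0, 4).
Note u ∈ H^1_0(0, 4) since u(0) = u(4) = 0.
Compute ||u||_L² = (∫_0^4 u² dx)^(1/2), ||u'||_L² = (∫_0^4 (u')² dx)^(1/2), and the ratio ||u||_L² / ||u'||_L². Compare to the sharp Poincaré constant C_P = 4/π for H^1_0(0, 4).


||u||_L² / ||u'||_L² = 2*sqrt(3)/3 < C_P = 4/π.

u(x) = -3/2·x^2·(4 − x)^2, so u'(x) = 6*x*(-x^2 + 6*x - 8).
u(x) = -3/2·x^2·(4 − x)^2 vanishes at x = 0 and x = 4, so u ∈ H^1_0(0, 4). Differentiate via the product rule and integrate the resulting polynomials term by term.
  ∫_0^4 u² dx = ∫_0^4 (9*x^8/4 - 36*x^7 + 216*x^6 - 576*x^5 + 576*x^4) dx. Term by term:
    ∫_0^4 9*x^8/4 dx = 65536;  ∫_0^4 -36*x^7 dx = -294912;  ∫_0^4 216*x^6 dx = 3538944/7;
    ∫_0^4 -576*x^5 dx = -393216;  ∫_0^4 576*x^4 dx = 589824/5.
  Sum: 65536 − 294912 + 3538944/7 − 393216 + 589824/5 = 32768/35.
  ∫_0^4 (u')² dx = ∫_0^4 (36*x^6 - 432*x^5 + 1872*x^4 - 3456*x^3 + 2304*x^2) dx. Term by term:
    ∫_0^4 36*x^6 dx = 589824/7;  ∫_0^4 -432*x^5 dx = -294912;  ∫_0^4 1872*x^4 dx = 1916928/5;
    ∫_0^4 -3456*x^3 dx = -221184;  ∫_0^4 2304*x^2 dx = 49152.
  Sum: 589824/7 − 294912 + 1916928/5 − 221184 + 49152 = 24576/35.
∫_0^4 u² dx = 32768/35, so ||u||_L² = 128*sqrt(70)/35.
∫_0^4 (u')² dx = 24576/35, so ||u'||_L² = 64*sqrt(210)/35.
Ratio ||u||_L² / ||u'||_L² = 2*sqrt(3)/3.
Sharp Poincaré constant on H^1_0(0, 4) is C_P = L/π = 4/π, achieved by sin(π/4·x).
A polynomial bump cannot attain the sharp Poincaré constant (only the first sine eigenfunction does), so the ratio is strictly less than C_P, consistent with ||u||_L² ≤ C_P ||u'||_L².


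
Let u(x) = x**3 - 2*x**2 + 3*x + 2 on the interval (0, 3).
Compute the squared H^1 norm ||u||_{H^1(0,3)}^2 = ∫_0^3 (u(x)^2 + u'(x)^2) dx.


||u||_{H^1}^2 = 14064/35

The H^1 norm (squared) on an interval (0, L) is
  ||u||_{H^1}^2 = ∫_0^L u(x)^2 dx + ∫_0^L u'(x)^2 dx.
Compute u'(x) = 3*x**2 - 4*x + 3.
Then u(x)^2 = x**6 - 4*x**5 + 10*x**4 - 8*x**3 + x**2 + 12*x + 4 and u'(x)^2 = 9*x**4 - 24*x**3 + 34*x**2 - 24*x + 9.
Integrate each monomial from 0 to 3 using ∫_0^3 c·x^n dx = c·3^(n+1)/(n+1):
  ∫_0^3 u(x)^2 dx = ∫_0^3 (x^6 - 4*x^5 + 10*x^4 - 8*x^3 + x^2 + 12*x + 4) dx. Term by term:
    ∫_0^3 x^6 dx = 2187/7;  ∫_0^3 -4*x^5 dx = -486;  ∫_0^3 10*x^4 dx = 486;
    ∫_0^3 -8*x^3 dx = -162;  ∫_0^3 x^2 dx = 9;  ∫_0^3 12*x dx = 54;
    ∫_0^3 4 dx = 12.
  Sum: 2187/7 − 486 + 486 − 162 + 9 + 54 + 12 = 1578/7.
  ∫_0^3 u'(x)^2 dx = ∫_0^3 (9*x^4 - 24*x^3 + 34*x^2 - 24*x + 9) dx. Term by term:
    ∫_0^3 9*x^4 dx = 2187/5;  ∫_0^3 -24*x^3 dx = -486;  ∫_0^3 34*x^2 dx = 306;
    ∫_0^3 -24*x dx = -108;  ∫_0^3 9 dx = 27.
  Sum: 2187/5 − 486 + 306 − 108 + 27 = 882/5.
Adding: ||u||_{H^1}^2 = 1578/7 + 882/5 = 14064/35.


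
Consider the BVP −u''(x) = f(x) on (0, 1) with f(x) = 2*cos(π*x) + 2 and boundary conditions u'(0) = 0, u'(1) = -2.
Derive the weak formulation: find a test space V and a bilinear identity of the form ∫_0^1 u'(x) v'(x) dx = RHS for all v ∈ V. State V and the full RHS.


V = H^1(0, 1) (v unrestricted at boundary; u is determined up to an additive constant); weak form: ∫_0^1 u'v' dx = ∫_0^1 (2*cos(π*x) + 2) v dx − 2·v(1) for all v ∈ V.

Multiply both sides by a test function v and integrate from 0 to 1:
  ∫_0^1 −u''(x) v(x) dx = ∫_0^1 f(x) v(x) dx.
Integrate the LHS by parts once:
  ∫_0^1 −u'' v dx = −[u'(x) v(x)]_0^1 + ∫_0^1 u'(x) v'(x) dx.
Thus ∫_0^1 u'(x) v'(x) dx = ∫_0^1 f(x) v(x) dx + [u'(x) v(x)]_0^1.
Choose V so that boundary terms are either known or forced to vanish.
u has inhomogeneous Neumann u'(0) = 0, u'(1) = -2. [u' v]_0^1 = (-2)·v(1) − (0)·v(0) = − 2·v(1). Take V = H^1(0, 1); boundary term becomes part of RHS.
Weak formulation: find u (satisfying any essential BC) such that ∫_0^1 u'(x) v'(x) dx = ∫_0^1 f v dx − 2·v(1) for all v ∈ V (Neumann data are natural BCs: they enter the RHS as boundary terms).
Substituting f(x) = 2*cos(π*x) + 2, the right-hand side is ∫_0^1 (2*cos(π*x) + 2) v dx − 2·v(1).
Compatibility check (pure Neumann): taking v ≡ 1 ∈ V gives 0 = ∫_0^1 f dx + (-2) − (0), i.e. ∫_0^1 f dx must equal u'(0) − u'(1) = 2. Indeed ∫_0^1 (2*cos(π*x) + 2) dx = 2, so the data are compatible. The solution is then unique only up to an additive constant (fix it e.g. by requiring ∫_0^1 u dx = 0).


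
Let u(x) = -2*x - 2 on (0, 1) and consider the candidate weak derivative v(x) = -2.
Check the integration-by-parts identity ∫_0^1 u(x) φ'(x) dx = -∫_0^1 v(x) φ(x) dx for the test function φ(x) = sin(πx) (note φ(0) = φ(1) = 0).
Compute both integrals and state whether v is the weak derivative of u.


LHS = 4/π, RHS = 4/π. Yes, v = u' weakly.

u(x) = -2*x - 2, classical derivative u'(x) = -2.
φ(x) = sin(πx), so φ'(x) = π*cos(π*x).
Note φ(0) = φ(1) = 0, so the boundary term u·φ vanishes.
LHS = ∫_0^1 u(x) φ'(x) dx = ∫_0^1 (-2*π*x*cos(π*x) - 2*π*cos(π*x)) dx. Term by term:
  ∫_0^1 -2*π*cos(π*x) dx = 0;  ∫_0^1 -2*π*x*cos(π*x) dx = 4/π.
Sum: 0 + 4/π = 4/π.
So LHS = 4/π.
∫_0^1 v(x) φ(x) dx = ∫_0^1 (-2*sin(π*x)) dx. Term by term:
  ∫_0^1 -2*sin(π*x) dx = -4/π.
So RHS = -∫_0^1 v(x) φ(x) dx = 4/π.
LHS = RHS, so the identity holds for this test φ.
Moreover u is smooth here and v(x) = u'(x) = -2 pointwise, so the identity holds for every test function. Hence v is the weak derivative of u.


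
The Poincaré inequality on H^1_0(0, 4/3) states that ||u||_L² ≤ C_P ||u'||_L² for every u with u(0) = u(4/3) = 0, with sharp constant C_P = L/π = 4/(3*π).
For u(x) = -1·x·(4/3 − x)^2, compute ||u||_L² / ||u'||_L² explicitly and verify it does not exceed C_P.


||u||_L² / ||u'||_L² = 2*sqrt(14)/21 < C_P = 4/(3*π).

u(x) = -1·x·(4/3 − x)^2, so u'(x) = (4 - 9*x)*(3*x - 4)/9.
u(x) = -1·x·(4/3 − x)^2 vanishes at x = 0 and x = 4/3, so u ∈ H^1_0(0, 4/3). Differentiate via the product rule and integrate the resulting polynomials term by term.
  ∫_0^4/3 u² dx = ∫_0^4/3 (x^6 - 16*x^5/3 + 32*x^4/3 - 256*x^3/27 + 256*x^2/81) dx. Term by term:
    ∫_0^4/3 x^6 dx = 16384/15309;  ∫_0^4/3 -16*x^5/3 dx = -32768/6561;  ∫_0^4/3 32*x^4/3 dx = 32768/3645;
    ∫_0^4/3 -256*x^3/27 dx = -16384/2187;  ∫_0^4/3 256*x^2/81 dx = 16384/6561.
  Sum: 16384/15309 − 32768/6561 + 32768/3645 − 16384/2187 + 16384/6561 = 16384/229635.
  ∫_0^4/3 (u')² dx = ∫_0^4/3 (9*x^4 - 32*x^3 + 352*x^2/9 - 512*x/27 + 256/81) dx. Term by term:
    ∫_0^4/3 9*x^4 dx = 1024/135;  ∫_0^4/3 -32*x^3 dx = -2048/81;  ∫_0^4/3 352*x^2/9 dx = 22528/729;
    ∫_0^4/3 -512*x/27 dx = -4096/243;  ∫_0^4/3 256/81 dx = 1024/243.
  Sum: 1024/135 − 2048/81 + 22528/729 − 4096/243 + 1024/243 = 2048/3645.
∫_0^4/3 u² dx = 16384/229635, so ||u||_L² = 128*sqrt(35)/2835.
∫_0^4/3 (u')² dx = 2048/3645, so ||u'||_L² = 32*sqrt(10)/135.
Ratio ||u||_L² / ||u'||_L² = 2*sqrt(14)/21.
Sharp Poincaré constant on H^1_0(0, 4/3) is C_P = L/π = 4/(3*π), achieved by sin(3*π/4·x).
A polynomial bump cannot attain the sharp Poincaré constant (only the first sine eigenfunction does), so the ratio is strictly less than C_P, consistent with ||u||_L² ≤ C_P ||u'||_L².


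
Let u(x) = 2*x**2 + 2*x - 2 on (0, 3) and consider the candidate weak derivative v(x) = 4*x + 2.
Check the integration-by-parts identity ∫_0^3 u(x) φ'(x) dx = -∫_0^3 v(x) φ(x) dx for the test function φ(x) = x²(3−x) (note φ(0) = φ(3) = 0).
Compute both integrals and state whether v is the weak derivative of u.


LHS = -621/10, RHS = -621/10. Yes, v = u' weakly.

u(x) = 2*x**2 + 2*x - 2, classical derivative u'(x) = 4*x + 2.
φ(x) = x²(3−x), so φ'(x) = 3*x*(2 - x).
Note φ(0) = φ(3) = 0, so the boundary term u·φ vanishes.
LHS = ∫_0^3 u(x) φ'(x) dx = ∫_0^3 (-6*x^4 + 6*x^3 + 18*x^2 - 12*x) dx. Term by term:
  ∫_0^3 -6*x^4 dx = -1458/5;  ∫_0^3 6*x^3 dx = 243/2;  ∫_0^3 18*x^2 dx = 162;
  ∫_0^3 -12*x dx = -54.
Sum: -1458/5 + 243/2 + 162 − 54 = -621/10.
So LHS = -621/10.
∫_0^3 v(x) φ(x) dx = ∫_0^3 (-4*x^4 + 10*x^3 + 6*x^2) dx. Term by term:
  ∫_0^3 -4*x^4 dx = -972/5;  ∫_0^3 10*x^3 dx = 405/2;  ∫_0^3 6*x^2 dx = 54.
Sum: -972/5 + 405/2 + 54 = 621/10.
So RHS = -∫_0^3 v(x) φ(x) dx = -621/10.
LHS = RHS, so the identity holds for this test φ.
Moreover u is smooth here and v(x) = u'(x) = 4*x + 2 pointwise, so the identity holds for every test function. Hence v is the weak derivative of u.


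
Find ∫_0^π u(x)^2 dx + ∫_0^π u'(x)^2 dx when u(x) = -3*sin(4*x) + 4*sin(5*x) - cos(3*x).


||u||_{H^1(0,π)}^2 = 480/7 + 579*π/2

u'(x) = 3*sin(3*x) - 12*cos(4*x) + 20*cos(5*x).
Expand u² and (u')² and integrate term by term on (0, π), using: for integers n ≥ 1, ∫_0^π sin²(nx) dx = ∫_0^π cos²(nx) dx = π/2; for n ≠ n', ∫_0^π sin(nx)sin(n'x) dx = ∫_0^π cos(nx)cos(n'x) dx = 0; and by product-to-sum, ∫_0^π sin(nx)cos(n'x) dx = ½∫_0^π [sin((n+n')x) + sin((n−n')x)] dx, which is 0 when n+n' is even and 2n/(n²−n'²) when n+n' is odd (it need not vanish on (0, π)).
  u² squared terms: (-1)²·∫cos(3x)² dx = 1·π/2 = π/2;  (-3)²·∫sin(4x)² dx = 9·π/2 = 9*π/2;  (4)²·∫sin(5x)² dx = 16·π/2 = 8*π.
  u² cross terms: 2·(-1)·(-3)·∫cos(3x)·sin(4x) dx = 6·(8/7) = 48/7;  2·(-1)·(4)·∫cos(3x)·sin(5x) dx = -8·(0) = 0;  2·(-3)·(4)·∫sin(4x)·sin(5x) dx = -24·(0) = 0.
  So ∫_0^π u² dx = π/2 + 9*π/2 + 8*π + 48/7 + 0 + 0 = 48/7 + 13*π.
  (u')² squared terms: (-12)²·∫cos(4x)² dx = 144·π/2 = 72*π;  (3)²·∫sin(3x)² dx = 9·π/2 = 9*π/2;  (20)²·∫cos(5x)² dx = 400·π/2 = 200*π.
  (u')² cross terms: 2·(-12)·(3)·∫cos(4x)·sin(3x) dx = -72·(-6/7) = 432/7;  2·(-12)·(20)·∫cos(4x)·cos(5x) dx = -480·(0) = 0;  2·(3)·(20)·∫sin(3x)·cos(5x) dx = 120·(0) = 0.
  So ∫_0^π (u')² dx = 72*π + 9*π/2 + 200*π + 432/7 + 0 + 0 = 432/7 + 553*π/2.
||u||_{H^1}^2 = (48/7 + 13*π) + (432/7 + 553*π/2) = 480/7 + 579*π/2.


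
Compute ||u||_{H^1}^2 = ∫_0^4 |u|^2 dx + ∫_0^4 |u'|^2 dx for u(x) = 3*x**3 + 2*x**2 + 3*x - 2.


||u||_{H^1}^2 = 5945332/105

The H^1 norm (squared) on an interval (0, L) is
  ||u||_{H^1}^2 = ∫_0^L u(x)^2 dx + ∫_0^L u'(x)^2 dx.
Compute u'(x) = 9*x**2 + 4*x + 3.
Then u(x)^2 = 9*x**6 + 12*x**5 + 22*x**4 + x**2 - 12*x + 4 and u'(x)^2 = 81*x**4 + 72*x**3 + 70*x**2 + 24*x + 9.
Integrate each monomial from 0 to 4 using ∫_0^4 c·x^n dx = c·4^(n+1)/(n+1):
  ∫_0^4 u(x)^2 dx = ∫_0^4 (9*x^6 + 12*x^5 + 22*x^4 + x^2 - 12*x + 4) dx. Term by term:
    ∫_0^4 9*x^6 dx = 147456/7;  ∫_0^4 12*x^5 dx = 8192;  ∫_0^4 22*x^4 dx = 22528/5;
    ∫_0^4 x^2 dx = 64/3;  ∫_0^4 -12*x dx = -96;  ∫_0^4 4 dx = 16.
  Sum: 147456/7 + 8192 + 22528/5 + 64/3 − 96 + 16 = 3538928/105.
  ∫_0^4 u'(x)^2 dx = ∫_0^4 (81*x^4 + 72*x^3 + 70*x^2 + 24*x + 9) dx. Term by term:
    ∫_0^4 81*x^4 dx = 82944/5;  ∫_0^4 72*x^3 dx = 4608;  ∫_0^4 70*x^2 dx = 4480/3;
    ∫_0^4 24*x dx = 192;  ∫_0^4 9 dx = 36.
  Sum: 82944/5 + 4608 + 4480/3 + 192 + 36 = 343772/15.
Adding: ||u||_{H^1}^2 = 3538928/105 + 343772/15 = 5945332/105.


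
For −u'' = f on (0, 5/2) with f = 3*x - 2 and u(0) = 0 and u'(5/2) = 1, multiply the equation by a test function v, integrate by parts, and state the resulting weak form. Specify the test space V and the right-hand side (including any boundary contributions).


V = {v ∈ H^1(0, 5/2) : v(0) = 0} (test functions vanish at x = 0 where u is specified); weak form: ∫_0^5/2 u'v' dx = ∫_0^5/2 (3*x - 2) v dx + v(5/2) for all v ∈ V.

Multiply both sides by a test function v and integrate from 0 to 5/2:
  ∫_0^5/2 −u''(x) v(x) dx = ∫_0^5/2 f(x) v(x) dx.
Integrate the LHS by parts once:
  ∫_0^5/2 −u'' v dx = −[u'(x) v(x)]_0^5/2 + ∫_0^5/2 u'(x) v'(x) dx.
Thus ∫_0^5/2 u'(x) v'(x) dx = ∫_0^5/2 f(x) v(x) dx + [u'(x) v(x)]_0^5/2.
Choose V so that boundary terms are either known or forced to vanish.
Mixed BC: u(0) = 0 (Dirichlet) and u'(5/2) = 1 (Neumann). Define V = {v ∈ H^1(0, 5/2) : v(0) = 0}. Then [u' v]_0^5/2 = u'(5/2)·v(5/2) − u'(0)·0 = v(5/2).
Weak formulation: find u (satisfying any essential BC) such that ∫_0^5/2 u'(x) v'(x) dx = ∫_0^5/2 f v dx + v(5/2) for all v ∈ V (Dirichlet at 0 absorbed into V; Neumann datum at x = 5/2 contributes the boundary term).
Substituting f(x) = 3*x - 2, the right-hand side is ∫_0^5/2 (3*x - 2) v dx + v(5/2).


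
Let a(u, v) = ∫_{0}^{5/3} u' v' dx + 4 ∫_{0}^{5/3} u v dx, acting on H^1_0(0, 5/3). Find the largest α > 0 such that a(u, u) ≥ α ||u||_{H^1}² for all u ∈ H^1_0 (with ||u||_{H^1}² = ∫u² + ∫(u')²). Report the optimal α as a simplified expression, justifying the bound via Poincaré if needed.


α = 1

Coercivity of a(·,·) on H^1_0(0, 5/3) means a(u, u) ≥ α ||u||_{H^1}² for every u ∈ H^1_0.
The interval has length L = 5/3, and Poincaré/coercivity depend only on L. Here a(u, u) = ∫(u')² + (4)·∫u².
Here c = 4 ≥ 1, so a(u,u) = ∫(u')² + c∫u² ≥ ∫(u')² + ∫u² = ||u||_{H^1}², i.e. α = 1 works. No larger α is possible: a(u,u) ≥ α||u||_{H^1}² means (1−α)∫(u')² ≥ (α−c)∫u², and for the modes u_n = sin(nπ(x−x₀)/L) (x₀ the left endpoint) one has ∫u_n²/∫(u_n')² = (L/(nπ))² → 0, so a(u_n,u_n)/||u_n||_{H^1}² → 1. Hence the optimal constant is α = 1.
Therefore α = 1.


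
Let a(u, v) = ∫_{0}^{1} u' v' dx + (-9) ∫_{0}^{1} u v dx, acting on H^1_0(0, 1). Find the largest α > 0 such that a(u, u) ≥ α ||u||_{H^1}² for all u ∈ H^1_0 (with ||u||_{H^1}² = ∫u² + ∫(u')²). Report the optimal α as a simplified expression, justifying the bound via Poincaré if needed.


α = (-9 + π^2)/(1 + π^2)

Coercivity of a(·,·) on H^1_0(0, 1) means a(u, u) ≥ α ||u||_{H^1}² for every u ∈ H^1_0.
The interval has length L = 1, and Poincaré/coercivity depend only on L. Here a(u, u) = ∫(u')² + (-9)·∫u².
Here c = -9 < 0 with |c| < (π/L)² = π^2, so coercivity still holds. The condition a(u,u) ≥ α||u||_{H^1}² reads (1−α)∫(u')² ≥ (α−c)∫u². Any admissible α is ≤ 1 (rapidly oscillating u have ∫u²/∫(u')² → 0), and α = 1 would force 0 ≥ (1−c)∫u², impossible since c < 1; so 1−α > 0. By the sharp Poincaré inequality on H^1_0 of an interval of length L, ∫(u')² ≥ (π/L)²∫u² with equality for the first sine mode sin(π(x−x₀)/L) (x₀ the left endpoint), so the inequality holds for all u iff (1−α)(π/L)² ≥ α − c, i.e. α ≤ ((π/L)² + c)/((π/L)² + 1) = (1 + c(L/π)²)/(1 + (L/π)²). (Direct route, valid since c ≤ 0: Poincaré gives c∫u² ≥ c(L/π)²∫(u')², so a(u,u) ≥ (1 + c(L/π)²)∫(u')², while ||u||_{H^1}² ≤ (1 + (L/π)²)∫(u')²; dividing yields the same α.) With (π/L)² = π^2 and c = -9, the largest admissible constant is α = ((π/L)² + c)/((π/L)² + 1).
Simplifying, α = (-9 + π^2)/(1 + π^2).


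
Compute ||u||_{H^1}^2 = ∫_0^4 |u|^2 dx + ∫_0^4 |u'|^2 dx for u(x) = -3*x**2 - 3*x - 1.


||u||_{H^1}^2 = 22296/5

The H^1 norm (squared) on an interval (0, L) is
  ||u||_{H^1}^2 = ∫_0^L u(x)^2 dx + ∫_0^L u'(x)^2 dx.
Compute u'(x) = -6*x - 3.
Then u(x)^2 = 9*x**4 + 18*x**3 + 15*x**2 + 6*x + 1 and u'(x)^2 = 36*x**2 + 36*x + 9.
Integrate each monomial from 0 to 4 using ∫_0^4 c·x^n dx = c·4^(n+1)/(n+1):
  ∫_0^4 u(x)^2 dx = ∫_0^4 (9*x^4 + 18*x^3 + 15*x^2 + 6*x + 1) dx. Term by term:
    ∫_0^4 9*x^4 dx = 9216/5;  ∫_0^4 18*x^3 dx = 1152;  ∫_0^4 15*x^2 dx = 320;
    ∫_0^4 6*x dx = 48;  ∫_0^4 1 dx = 4.
  Sum: 9216/5 + 1152 + 320 + 48 + 4 = 16836/5.
  ∫_0^4 u'(x)^2 dx = ∫_0^4 (36*x^2 + 36*x + 9) dx. Term by term:
    ∫_0^4 36*x^2 dx = 768;  ∫_0^4 36*x dx = 288;  ∫_0^4 9 dx = 36.
  Sum: 768 + 288 + 36 = 1092.
Adding: ||u||_{H^1}^2 = 16836/5 + 1092 = 22296/5.


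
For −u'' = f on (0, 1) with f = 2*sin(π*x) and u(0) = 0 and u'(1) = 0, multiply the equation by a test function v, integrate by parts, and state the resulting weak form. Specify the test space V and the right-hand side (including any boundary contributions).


V = {v ∈ H^1(0, 1) : v(0) = 0} (test functions vanish at x = 0 where u is specified); weak form: ∫_0^1 u'v' dx = ∫_0^1 (2*sin(π*x)) v dx for all v ∈ V.

Multiply both sides by a test function v and integrate from 0 to 1:
  ∫_0^1 −u''(x) v(x) dx = ∫_0^1 f(x) v(x) dx.
Integrate the LHS by parts once:
  ∫_0^1 −u'' v dx = −[u'(x) v(x)]_0^1 + ∫_0^1 u'(x) v'(x) dx.
Thus ∫_0^1 u'(x) v'(x) dx = ∫_0^1 f(x) v(x) dx + [u'(x) v(x)]_0^1.
Choose V so that boundary terms are either known or forced to vanish.
Mixed BC: u(0) = 0 (Dirichlet) and u'(1) = 0 (Neumann). Define V = {v ∈ H^1(0, 1) : v(0) = 0}. Then [u' v]_0^1 = u'(1)·v(1) − u'(0)·0 = 0.
Weak formulation: find u (satisfying any essential BC) such that ∫_0^1 u'(x) v'(x) dx = ∫_0^1 f v dx for all v ∈ V (Dirichlet at 0 absorbed into V; the Neumann datum at x = 1 is zero, so no boundary term remains).
Substituting f(x) = 2*sin(π*x), the right-hand side is ∫_0^1 (2*sin(π*x)) v dx.


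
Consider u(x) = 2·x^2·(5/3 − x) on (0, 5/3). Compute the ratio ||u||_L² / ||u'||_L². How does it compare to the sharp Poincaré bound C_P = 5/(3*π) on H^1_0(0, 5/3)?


||u||_L² / ||u'||_L² = 5*sqrt(14)/42 < C_P = 5/(3*π).

u(x) = 2·x^2·(5/3 − x), so u'(x) = 2*x*(10 - 9*x)/3.
u(x) = 2·x^2·(5/3 − x) vanishes at x = 0 and x = 5/3, so u ∈ H^1_0(0, 5/3). Differentiate via the product rule and integrate the resulting polynomials term by term.
  ∫_0^5/3 u² dx = ∫_0^5/3 (4*x^6 - 40*x^5/3 + 100*x^4/9) dx. Term by term:
    ∫_0^5/3 4*x^6 dx = 312500/15309;  ∫_0^5/3 -40*x^5/3 dx = -312500/6561;  ∫_0^5/3 100*x^4/9 dx = 62500/2187.
  Sum: 312500/15309 − 312500/6561 + 62500/2187 = 62500/45927.
  ∫_0^5/3 (u')² dx = ∫_0^5/3 (36*x^4 - 80*x^3 + 400*x^2/9) dx. Term by term:
    ∫_0^5/3 36*x^4 dx = 2500/27;  ∫_0^5/3 -80*x^3 dx = -12500/81;  ∫_0^5/3 400*x^2/9 dx = 50000/729.
  Sum: 2500/27 − 12500/81 + 50000/729 = 5000/729.
∫_0^5/3 u² dx = 62500/45927, so ||u||_L² = 250*sqrt(7)/567.
∫_0^5/3 (u')² dx = 5000/729, so ||u'||_L² = 50*sqrt(2)/27.
Ratio ||u||_L² / ||u'||_L² = 5*sqrt(14)/42.
Sharp Poincaré constant on H^1_0(0, 5/3) is C_P = L/π = 5/(3*π), achieved by sin(3*π/5·x).
A polynomial bump cannot attain the sharp Poincaré constant (only the first sine eigenfunction does), so the ratio is strictly less than C_P, consistent with ||u||_L² ≤ C_P ||u'||_L².


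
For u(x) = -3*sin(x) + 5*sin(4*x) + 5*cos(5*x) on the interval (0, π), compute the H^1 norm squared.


||u||_{H^1(0,π)}^2 = -10400/9 + 1093*π/2

u'(x) = -25*sin(5*x) - 3*cos(x) + 20*cos(4*x).
Expand u² and (u')² and integrate term by term on (0, π), using: for integers n ≥ 1, ∫_0^π sin²(nx) dx = ∫_0^π cos²(nx) dx = π/2; for n ≠ n', ∫_0^π sin(nx)sin(n'x) dx = ∫_0^π cos(nx)cos(n'x) dx = 0; and by product-to-sum, ∫_0^π sin(nx)cos(n'x) dx = ½∫_0^π [sin((n+n')x) + sin((n−n')x)] dx, which is 0 when n+n' is even and 2n/(n²−n'²) when n+n' is odd (it need not vanish on (0, π)).
  u² squared terms: (-3)²·∫sin(x)² dx = 9·π/2 = 9*π/2;  (5)²·∫cos(5x)² dx = 25·π/2 = 25*π/2;  (5)²·∫sin(4x)² dx = 25·π/2 = 25*π/2.
  u² cross terms: 2·(-3)·(5)·∫sin(x)·cos(5x) dx = -30·(0) = 0;  2·(-3)·(5)·∫sin(x)·sin(4x) dx = -30·(0) = 0;  2·(5)·(5)·∫cos(5x)·sin(4x) dx = 50·(-8/9) = -400/9.
  So ∫_0^π u² dx = 9*π/2 + 25*π/2 + 25*π/2 + 0 + 0 − 400/9 = -400/9 + 59*π/2.
  (u')² squared terms: (-25)²·∫sin(5x)² dx = 625·π/2 = 625*π/2;  (-3)²·∫cos(x)² dx = 9·π/2 = 9*π/2;  (20)²·∫cos(4x)² dx = 400·π/2 = 200*π.
  (u')² cross terms: 2·(-25)·(-3)·∫sin(5x)·cos(x) dx = 150·(0) = 0;  2·(-25)·(20)·∫sin(5x)·cos(4x) dx = -1000·(10/9) = -10000/9;  2·(-3)·(20)·∫cos(x)·cos(4x) dx = -120·(0) = 0.
  So ∫_0^π (u')² dx = 625*π/2 + 9*π/2 + 200*π + 0 − 10000/9 + 0 = -10000/9 + 517*π.
||u||_{H^1}^2 = (-400/9 + 59*π/2) + (-10000/9 + 517*π) = -10400/9 + 1093*π/2.


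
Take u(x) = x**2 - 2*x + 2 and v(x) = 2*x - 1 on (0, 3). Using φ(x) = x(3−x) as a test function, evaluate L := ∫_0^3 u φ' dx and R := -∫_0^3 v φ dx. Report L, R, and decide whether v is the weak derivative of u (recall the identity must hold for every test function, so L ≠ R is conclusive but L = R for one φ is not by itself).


LHS = -9/2, RHS = -9. No, v is not the weak derivative of u.

u(x) = x**2 - 2*x + 2, classical derivative u'(x) = 2*x - 2.
φ(x) = x(3−x), so φ'(x) = 3 - 2*x.
Note φ(0) = φ(3) = 0, so the boundary term u·φ vanishes.
LHS = ∫_0^3 u(x) φ'(x) dx = ∫_0^3 (-2*x^3 + 7*x^2 - 10*x + 6) dx. Term by term:
  ∫_0^3 -2*x^3 dx = -81/2;  ∫_0^3 7*x^2 dx = 63;  ∫_0^3 -10*x dx = -45;
  ∫_0^3 6 dx = 18.
Sum: -81/2 + 63 − 45 + 18 = -9/2.
So LHS = -9/2.
∫_0^3 v(x) φ(x) dx = ∫_0^3 (-2*x^3 + 7*x^2 - 3*x) dx. Term by term:
  ∫_0^3 -2*x^3 dx = -81/2;  ∫_0^3 7*x^2 dx = 63;  ∫_0^3 -3*x dx = -27/2.
Sum: -81/2 + 63 − 27/2 = 9.
So RHS = -∫_0^3 v(x) φ(x) dx = -9.
LHS − RHS = 9/2 ≠ 0, so the identity fails.
(For a valid weak derivative the identity must hold for EVERY test function, in particular this one. The failure shows v is NOT the weak derivative of u.)
Correct weak derivative would be u'(x) = 2*x - 2.


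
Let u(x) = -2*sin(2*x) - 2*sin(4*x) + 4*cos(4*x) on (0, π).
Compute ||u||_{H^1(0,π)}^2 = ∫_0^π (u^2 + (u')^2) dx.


||u||_{H^1(0,π)}^2 = 180*π

u'(x) = -16*sin(4*x) - 4*cos(2*x) - 8*cos(4*x).
Expand u² and (u')² and integrate term by term on (0, π), using: for integers n ≥ 1, ∫_0^π sin²(nx) dx = ∫_0^π cos²(nx) dx = π/2; for n ≠ n', ∫_0^π sin(nx)sin(n'x) dx = ∫_0^π cos(nx)cos(n'x) dx = 0; and by product-to-sum, ∫_0^π sin(nx)cos(n'x) dx = ½∫_0^π [sin((n+n')x) + sin((n−n')x)] dx, which is 0 when n+n' is even and 2n/(n²−n'²) when n+n' is odd (it need not vanish on (0, π)).
  u² squared terms: (-2)²·∫sin(2x)² dx = 4·π/2 = 2*π;  (-2)²·∫sin(4x)² dx = 4·π/2 = 2*π;  (4)²·∫cos(4x)² dx = 16·π/2 = 8*π.
  u² cross terms: 2·(-2)·(-2)·∫sin(2x)·sin(4x) dx = 8·(0) = 0;  2·(-2)·(4)·∫sin(2x)·cos(4x) dx = -16·(0) = 0;  2·(-2)·(4)·∫sin(4x)·cos(4x) dx = -16·(0) = 0.
  So ∫_0^π u² dx = 2*π + 2*π + 8*π + 0 + 0 + 0 = 12*π.
  (u')² squared terms: (-16)²·∫sin(4x)² dx = 256·π/2 = 128*π;  (-8)²·∫cos(4x)² dx = 64·π/2 = 32*π;  (-4)²·∫cos(2x)² dx = 16·π/2 = 8*π.
  (u')² cross terms: 2·(-16)·(-8)·∫sin(4x)·cos(4x) dx = 256·(0) = 0;  2·(-16)·(-4)·∫sin(4x)·cos(2x) dx = 128·(0) = 0;  2·(-8)·(-4)·∫cos(4x)·cos(2x) dx = 64·(0) = 0.
  So ∫_0^π (u')² dx = 128*π + 32*π + 8*π + 0 + 0 + 0 = 168*π.
||u||_{H^1}^2 = (12*π) + (168*π) = 180*π.


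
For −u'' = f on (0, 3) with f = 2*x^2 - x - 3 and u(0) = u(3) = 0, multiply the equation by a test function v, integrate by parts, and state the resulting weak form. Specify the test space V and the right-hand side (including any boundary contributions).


V = H^1_0(0, 3) (so v(0) = v(3) = 0); weak form: ∫_0^3 u'v' dx = ∫_0^3 (2*x^2 - x - 3) v dx for all v ∈ V.

Multiply both sides by a test function v and integrate from 0 to 3:
  ∫_0^3 −u''(x) v(x) dx = ∫_0^3 f(x) v(x) dx.
Integrate the LHS by parts once:
  ∫_0^3 −u'' v dx = −[u'(x) v(x)]_0^3 + ∫_0^3 u'(x) v'(x) dx.
Thus ∫_0^3 u'(x) v'(x) dx = ∫_0^3 f(x) v(x) dx + [u'(x) v(x)]_0^3.
Choose V so that boundary terms are either known or forced to vanish.
u is Dirichlet: u(0) = u(3) = 0. Let V = H^1_0(0, 3); then v(0) = v(3) = 0, and [u' v]_0^3 = 0.
Weak formulation: find u (satisfying any essential BC) such that ∫_0^3 u'(x) v'(x) dx = ∫_0^3 f v dx for all v ∈ V.
Substituting f(x) = 2*x^2 - x - 3, the right-hand side is ∫_0^3 (2*x^2 - x - 3) v dx.


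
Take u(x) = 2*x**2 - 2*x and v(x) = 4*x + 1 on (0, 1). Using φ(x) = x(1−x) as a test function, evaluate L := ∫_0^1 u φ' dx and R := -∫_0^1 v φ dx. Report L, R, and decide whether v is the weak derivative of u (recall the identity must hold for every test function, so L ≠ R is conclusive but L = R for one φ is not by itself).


LHS = 0, RHS = -1/2. No, v is not the weak derivative of u.

u(x) = 2*x**2 - 2*x, classical derivative u'(x) = 4*x - 2.
φ(x) = x(1−x), so φ'(x) = 1 - 2*x.
Note φ(0) = φ(1) = 0, so the boundary term u·φ vanishes.
LHS = ∫_0^1 u(x) φ'(x) dx = ∫_0^1 (-4*x^3 + 6*x^2 - 2*x) dx. Term by term:
  ∫_0^1 -4*x^3 dx = -1;  ∫_0^1 6*x^2 dx = 2;  ∫_0^1 -2*x dx = -1.
Sum: -1 + 2 − 1 = 0.
So LHS = 0.
∫_0^1 v(x) φ(x) dx = ∫_0^1 (-4*x^3 + 3*x^2 + x) dx. Term by term:
  ∫_0^1 -4*x^3 dx = -1;  ∫_0^1 3*x^2 dx = 1;  ∫_0^1 x dx = 1/2.
Sum: -1 + 1 + 1/2 = 1/2.
So RHS = -∫_0^1 v(x) φ(x) dx = -1/2.
LHS − RHS = 1/2 ≠ 0, so the identity fails.
(For a valid weak derivative the identity must hold for EVERY test function, in particular this one. The failure shows v is NOT the weak derivative of u.)
Correct weak derivative would be u'(x) = 4*x - 2.


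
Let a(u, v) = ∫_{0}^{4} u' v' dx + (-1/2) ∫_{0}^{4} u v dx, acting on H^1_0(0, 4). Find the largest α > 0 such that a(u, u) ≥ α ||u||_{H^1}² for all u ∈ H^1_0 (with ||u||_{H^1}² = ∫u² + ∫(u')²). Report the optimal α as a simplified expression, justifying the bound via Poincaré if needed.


α = (-8 + π^2)/(π^2 + 16)

Coercivity of a(·,·) on H^1_0(0, 4) means a(u, u) ≥ α ||u||_{H^1}² for every u ∈ H^1_0.
The interval has length L = 4, and Poincaré/coercivity depend only on L. Here a(u, u) = ∫(u')² + (-1/2)·∫u².
Here c = -1/2 < 0 with |c| < (π/L)² = π^2/16, so coercivity still holds. The condition a(u,u) ≥ α||u||_{H^1}² reads (1−α)∫(u')² ≥ (α−c)∫u². Any admissible α is ≤ 1 (rapidly oscillating u have ∫u²/∫(u')² → 0), and α = 1 would force 0 ≥ (1−c)∫u², impossible since c < 1; so 1−α > 0. By the sharp Poincaré inequality on H^1_0 of an interval of length L, ∫(u')² ≥ (π/L)²∫u² with equality for the first sine mode sin(π(x−x₀)/L) (x₀ the left endpoint), so the inequality holds for all u iff (1−α)(π/L)² ≥ α − c, i.e. α ≤ ((π/L)² + c)/((π/L)² + 1) = (1 + c(L/π)²)/(1 + (L/π)²). (Direct route, valid since c ≤ 0: Poincaré gives c∫u² ≥ c(L/π)²∫(u')², so a(u,u) ≥ (1 + c(L/π)²)∫(u')², while ||u||_{H^1}² ≤ (1 + (L/π)²)∫(u')²; dividing yields the same α.) With (π/L)² = π^2/16 and c = -1/2, the largest admissible constant is α = ((π/L)² + c)/((π/L)² + 1).
Simplifying, α = (-8 + π^2)/(π^2 + 16).


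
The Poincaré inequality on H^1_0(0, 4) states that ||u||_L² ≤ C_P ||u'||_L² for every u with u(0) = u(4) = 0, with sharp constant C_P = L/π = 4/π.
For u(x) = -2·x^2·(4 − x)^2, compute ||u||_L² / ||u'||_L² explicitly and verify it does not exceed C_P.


||u||_L² / ||u'||_L² = 2*sqrt(3)/3 < C_P = 4/π.

u(x) = -2·x^2·(4 − x)^2, so u'(x) = 8*x*(-x^2 + 6*x - 8).
u(x) = -2·x^2·(4 − x)^2 vanishes at x = 0 and x = 4, so u ∈ H^1_0(0, 4). Differentiate via the product rule and integrate the resulting polynomials term by term.
  ∫_0^4 u² dx = ∫_0^4 (4*x^8 - 64*x^7 + 384*x^6 - 1024*x^5 + 1024*x^4) dx. Term by term:
    ∫_0^4 4*x^8 dx = 1048576/9;  ∫_0^4 -64*x^7 dx = -524288;  ∫_0^4 384*x^6 dx = 6291456/7;
    ∫_0^4 -1024*x^5 dx = -2097152/3;  ∫_0^4 1024*x^4 dx = 1048576/5.
  Sum: 1048576/9 − 524288 + 6291456/7 − 2097152/3 + 1048576/5 = 524288/315.
  ∫_0^4 (u')² dx = ∫_0^4 (64*x^6 - 768*x^5 + 3328*x^4 - 6144*x^3 + 4096*x^2) dx. Term by term:
    ∫_0^4 64*x^6 dx = 1048576/7;  ∫_0^4 -768*x^5 dx = -524288;  ∫_0^4 3328*x^4 dx = 3407872/5;
    ∫_0^4 -6144*x^3 dx = -393216;  ∫_0^4 4096*x^2 dx = 262144/3.
  Sum: 1048576/7 − 524288 + 3407872/5 − 393216 + 262144/3 = 131072/105.
∫_0^4 u² dx = 524288/315, so ||u||_L² = 512*sqrt(70)/105.
∫_0^4 (u')² dx = 131072/105, so ||u'||_L² = 256*sqrt(210)/105.
Ratio ||u||_L² / ||u'||_L² = 2*sqrt(3)/3.
Sharp Poincaré constant on H^1_0(0, 4) is C_P = L/π = 4/π, achieved by sin(π/4·x).
A polynomial bump cannot attain the sharp Poincaré constant (only the first sine eigenfunction does), so the ratio is strictly less than C_P, consistent with ||u||_L² ≤ C_P ||u'||_L².


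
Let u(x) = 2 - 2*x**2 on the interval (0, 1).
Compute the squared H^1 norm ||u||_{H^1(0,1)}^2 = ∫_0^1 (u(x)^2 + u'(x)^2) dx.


||u||_{H^1}^2 = 112/15

The H^1 norm (squared) on an interval (0, L) is
  ||u||_{H^1}^2 = ∫_0^L u(x)^2 dx + ∫_0^L u'(x)^2 dx.
Compute u'(x) = -4*x.
Then u(x)^2 = 4*x**4 - 8*x**2 + 4 and u'(x)^2 = 16*x**2.
Integrate each monomial from 0 to 1 using ∫_0^1 c·x^n dx = c·1^(n+1)/(n+1):
  ∫_0^1 u(x)^2 dx = ∫_0^1 (4*x^4 - 8*x^2 + 4) dx. Term by term:
    ∫_0^1 4*x^4 dx = 4/5;  ∫_0^1 -8*x^2 dx = -8/3;  ∫_0^1 4 dx = 4.
  Sum: 4/5 − 8/3 + 4 = 32/15.
  ∫_0^1 u'(x)^2 dx = ∫_0^1 (16*x^2) dx. Term by term:
    ∫_0^1 16*x^2 dx = 16/3.
Adding: ||u||_{H^1}^2 = 32/15 + 16/3 = 112/15.


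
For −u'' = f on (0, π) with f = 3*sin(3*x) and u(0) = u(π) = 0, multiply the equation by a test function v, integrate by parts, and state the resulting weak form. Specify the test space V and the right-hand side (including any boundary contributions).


V = H^1_0(0, π) (so v(0) = v(π) = 0); weak form: ∫_0^π u'v' dx = ∫_0^π (3*sin(3*x)) v dx for all v ∈ V.

Multiply both sides by a test function v and integrate from 0 to π:
  ∫_0^π −u''(x) v(x) dx = ∫_0^π f(x) v(x) dx.
Integrate the LHS by parts once:
  ∫_0^π −u'' v dx = −[u'(x) v(x)]_0^π + ∫_0^π u'(x) v'(x) dx.
Thus ∫_0^π u'(x) v'(x) dx = ∫_0^π f(x) v(x) dx + [u'(x) v(x)]_0^π.
Choose V so that boundary terms are either known or forced to vanish.
u is Dirichlet: u(0) = u(π) = 0. Let V = H^1_0(0, π); then v(0) = v(π) = 0, and [u' v]_0^π = 0.
Weak formulation: find u (satisfying any essential BC) such that ∫_0^π u'(x) v'(x) dx = ∫_0^π f v dx for all v ∈ V.
Substituting f(x) = 3*sin(3*x), the right-hand side is ∫_0^π (3*sin(3*x)) v dx.


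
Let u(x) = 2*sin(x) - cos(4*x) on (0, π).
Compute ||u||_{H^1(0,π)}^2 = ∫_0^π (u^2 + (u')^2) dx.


||u||_{H^1(0,π)}^2 = 136/15 + 25*π/2

u'(x) = 4*sin(4*x) + 2*cos(x).
Expand u² and (u')² and integrate term by term on (0, π), using: for integers n ≥ 1, ∫_0^π sin²(nx) dx = ∫_0^π cos²(nx) dx = π/2; for n ≠ n', ∫_0^π sin(nx)sin(n'x) dx = ∫_0^π cos(nx)cos(n'x) dx = 0; and by product-to-sum, ∫_0^π sin(nx)cos(n'x) dx = ½∫_0^π [sin((n+n')x) + sin((n−n')x)] dx, which is 0 when n+n' is even and 2n/(n²−n'²) when n+n' is odd (it need not vanish on (0, π)).
  u² squared terms: (-1)²·∫cos(4x)² dx = 1·π/2 = π/2;  (2)²·∫sin(x)² dx = 4·π/2 = 2*π.
  u² cross terms: 2·(-1)·(2)·∫cos(4x)·sin(x) dx = -4·(-2/15) = 8/15.
  So ∫_0^π u² dx = π/2 + 2*π + 8/15 = 8/15 + 5*π/2.
  (u')² squared terms: (2)²·∫cos(x)² dx = 4·π/2 = 2*π;  (4)²·∫sin(4x)² dx = 16·π/2 = 8*π.
  (u')² cross terms: 2·(2)·(4)·∫cos(x)·sin(4x) dx = 16·(8/15) = 128/15.
  So ∫_0^π (u')² dx = 2*π + 8*π + 128/15 = 128/15 + 10*π.
||u||_{H^1}^2 = (8/15 + 5*π/2) + (128/15 + 10*π) = 136/15 + 25*π/2.
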